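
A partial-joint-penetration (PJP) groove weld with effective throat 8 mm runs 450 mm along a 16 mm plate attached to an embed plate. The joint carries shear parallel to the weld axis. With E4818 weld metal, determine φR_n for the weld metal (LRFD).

E48XX → F_EXX = 480 MPa.
Effective throat (given) t_e = 8 mm.
A_we = 8 × 450 = 3600 mm².
F_nw = 0.6 F_EXX = 288 MPa.
φR_n = 0.75 × 288 × 3600 × 10⁻³ = 777.6 kN.

φR_n ≈ 778 kN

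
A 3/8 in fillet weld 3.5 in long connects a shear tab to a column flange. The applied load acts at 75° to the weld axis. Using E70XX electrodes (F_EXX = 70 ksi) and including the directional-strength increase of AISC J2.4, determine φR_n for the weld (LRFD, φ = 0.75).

t_e = 0.707 × 0.375 = 0.2651 in; A_we = 0.2651 × 3.5 = 0.9279 in².
Directional factor: 1.0 + 0.5 sin^1.5(75°) = 1.475.
F_nw = 0.6 × 70 × 1.475 = 61.94 ksi.
φR_n = 0.75 × 61.94 × 0.9279 = 43.1 kip.

φR_n ≈ 43.1 kip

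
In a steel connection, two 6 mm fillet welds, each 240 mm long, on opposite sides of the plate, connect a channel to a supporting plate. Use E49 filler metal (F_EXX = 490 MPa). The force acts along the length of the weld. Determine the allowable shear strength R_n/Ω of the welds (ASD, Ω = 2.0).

R_n/Ω ≈ 299 kN

Effective throat t_e = 0.707 × 6 = 4.242 mm.
Total length L = 480 mm; A_we = 4.242 × 480 = 2036 mm².
F_nw = 0.6 F_EXX = 0.6 × 490 = 294 MPa.
R_n = 294 × 2036 × 10⁻³ = 598.6 kN; R_n/Ω = 598.6/2.0 = 299.3 kN.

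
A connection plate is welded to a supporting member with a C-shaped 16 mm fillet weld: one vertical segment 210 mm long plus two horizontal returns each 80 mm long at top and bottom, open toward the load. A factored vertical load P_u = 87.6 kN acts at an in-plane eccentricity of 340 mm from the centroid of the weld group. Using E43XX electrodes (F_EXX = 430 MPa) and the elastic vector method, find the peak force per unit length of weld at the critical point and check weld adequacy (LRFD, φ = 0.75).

Total weld length L_w = 370 mm. Treat welds as unit-width lines.
Centroid: x̄ = 2×80×40 / 370 = 17.3 mm from the vertical weld.
Polar moment about centroid: J = I_x + I_y = [210³/12 + 2×80×105²] + [210×17.3² + 2(80³/12 + 80×22.7²)] = 2766000 mm³.
Direct shear f_v = P/L_w = 87.6×10³ / 370 = 236.8 N/mm (vertical).
Torsion M = P·e = 87.6×10³ × 340 = 29784000 N·mm.
Critical point at (x, y) = (62.7, 105) from centroid. f_tx = M·y/J = 1130 N/mm; f_ty = M·x/J = 675.1 N/mm.
Resultant f_max = √[f_tx² + (f_v + f_ty)²] = √[1130² + (236.8 + 675.1)²] = 1452 N/mm.
Capacity per unit length: φr_n = 0.75 × 0.6 × 430 × (0.707 × 16) = 2189 N/mm.
1452 ≤ 2189 → adequate.

f_max ≈ 1450 N/mm; adequate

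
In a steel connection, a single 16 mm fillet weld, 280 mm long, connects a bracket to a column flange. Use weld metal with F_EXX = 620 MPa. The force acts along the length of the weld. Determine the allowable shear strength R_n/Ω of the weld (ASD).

Effective throat t_e = 0.707 × 16 = 11.31 mm.
Total length L = 280 mm; A_we = 11.31 × 280 = 3167 mm².
F_nw = 0.6 F_EXX = 0.6 × 620 = 372 MPa.
R_n = 372 × 3167 × 10⁻³ = 1178 kN; R_n/Ω = 1178/2.0 = 589.1 kN.

R_n/Ω ≈ 589 kN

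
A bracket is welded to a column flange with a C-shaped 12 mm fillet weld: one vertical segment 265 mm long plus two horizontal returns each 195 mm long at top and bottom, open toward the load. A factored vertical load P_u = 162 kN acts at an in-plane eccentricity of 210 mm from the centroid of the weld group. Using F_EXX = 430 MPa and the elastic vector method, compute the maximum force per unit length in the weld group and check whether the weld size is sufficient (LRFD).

Total weld length L_w = 655 mm. Treat welds as unit-width lines.
Centroid: x̄ = 2×195×97.5 / 655 = 58.05 mm from the vertical weld.
Polar moment about centroid: J = I_x + I_y = [265³/12 + 2×195×132.5²] + [265×58.05² + 2(195³/12 + 195×39.45²)] = 11130000 mm³.
Direct shear f_v = P/L_w = 162×10³ / 655 = 247.3 N/mm (vertical).
Torsion M = P·e = 162×10³ × 210 = 34020000 N·mm.
Critical point at (x, y) = (136.9, 132.5) from centroid. f_tx = M·y/J = 404.9 N/mm; f_ty = M·x/J = 418.5 N/mm.
Resultant f_max = √[f_tx² + (f_v + f_ty)²] = √[404.9² + (247.3 + 418.5)²] = 779.2 N/mm.
Capacity per unit length: φr_n = 0.75 × 0.6 × 430 × (0.707 × 12) = 1642 N/mm.
779.2 ≤ 1642 → adequate.

f_max ≈ 779 N/mm; adequate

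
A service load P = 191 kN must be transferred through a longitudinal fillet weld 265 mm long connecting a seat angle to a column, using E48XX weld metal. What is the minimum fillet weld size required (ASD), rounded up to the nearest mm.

w = 8 mm

E48XX → F_EXX = 480 MPa.
Total weld length L = 265 mm.
Required throat t_e = P × Ω / (0.6 F_EXX × L) = 191 × 2.0 / (0.6 × 480 × 265 × 10⁻³) = 5.005 mm.
Required leg w = t_e / 0.707 = 7.08 mm → use 8 mm.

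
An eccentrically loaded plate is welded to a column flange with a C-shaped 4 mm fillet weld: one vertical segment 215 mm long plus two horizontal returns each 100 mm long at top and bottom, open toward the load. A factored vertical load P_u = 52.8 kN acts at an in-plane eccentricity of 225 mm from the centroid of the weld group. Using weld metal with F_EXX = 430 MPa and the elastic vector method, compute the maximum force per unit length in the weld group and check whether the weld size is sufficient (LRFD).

Total weld length L_w = 415 mm. Treat welds as unit-width lines.
Centroid: x̄ = 2×100×50 / 415 = 24.1 mm from the vertical weld.
Polar moment about centroid: J = I_x + I_y = [215³/12 + 2×100×107.5²] + [215×24.1² + 2(100³/12 + 100×25.9²)] = 3565000 mm³.
Direct shear f_v = P/L_w = 52.8×10³ / 415 = 127.2 N/mm (vertical).
Torsion M = P·e = 52.8×10³ × 225 = 11880000 N·mm.
Critical point at (x, y) = (75.9, 107.5) from centroid. f_tx = M·y/J = 358.2 N/mm; f_ty = M·x/J = 252.9 N/mm.
Resultant f_max = √[f_tx² + (f_v + f_ty)²] = √[358.2² + (127.2 + 252.9)²] = 522.3 N/mm.
Capacity per unit length: φr_n = 0.75 × 0.6 × 430 × (0.707 × 4) = 547.2 N/mm.
522.3 ≤ 547.2 → adequate.

f_max ≈ 522 N/mm; adequate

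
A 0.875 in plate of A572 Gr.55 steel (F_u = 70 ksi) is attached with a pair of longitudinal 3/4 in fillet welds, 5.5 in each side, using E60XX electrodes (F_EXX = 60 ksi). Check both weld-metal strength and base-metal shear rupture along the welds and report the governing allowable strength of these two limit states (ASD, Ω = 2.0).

t_e = 0.707 × 0.75 = 0.5302 in; L = 11 in.
Weld metal: R_n/Ω = (1/2.0) × 0.6 × 60 × 0.5302 × 11 = 105 kips.
Base metal (shear rupture): R_n/Ω = (1/2.0) × 0.6 × 70 × 0.875 × 11 = 202.1 kips.
Governing: weld metal.

R_n/Ω ≈ 105 kips (weld metal governs)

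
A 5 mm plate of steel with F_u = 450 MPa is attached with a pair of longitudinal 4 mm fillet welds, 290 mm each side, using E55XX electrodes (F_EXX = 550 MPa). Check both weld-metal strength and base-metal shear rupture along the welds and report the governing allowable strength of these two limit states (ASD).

t_e = 0.707 × 4 = 2.828 mm; L = 580 mm.
Weld metal: R_n/Ω = (1/2.0) × 0.6 × 550 × 2.828 × 580 × 10⁻³ = 270.6 kN.
Base metal (shear rupture): R_n/Ω = (1/2.0) × 0.6 × 450 × 5 × 580 × 10⁻³ = 391.5 kN.
Governing: weld metal.

R_n/Ω ≈ 271 kN (weld metal governs)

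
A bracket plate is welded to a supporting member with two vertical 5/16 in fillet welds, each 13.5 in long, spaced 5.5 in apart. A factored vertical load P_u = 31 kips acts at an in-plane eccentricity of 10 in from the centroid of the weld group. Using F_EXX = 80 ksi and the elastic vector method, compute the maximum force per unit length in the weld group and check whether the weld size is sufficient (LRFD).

f_max ≈ 4.25 kip/in; adequate

Total weld length L_w = 27 in. Treat welds as unit-width lines.
Polar moment about centroid: J = 2[d³/12 + d(b/2)²] = 2[13.5³/12 + 13.5×2.75²] = 614.2 in³.
Direct shear f_v = P/L_w = 31 / 27 = 1.148 kip/in (vertical).
Torsion M = P·e = 31 × 10 = 310 kip·in.
Critical point at (x, y) = (2.75, 6.75) from centroid. f_tx = M·y/J = 3.407 kip/in; f_ty = M·x/J = 1.388 kip/in.
Resultant f_max = √[f_tx² + (f_v + f_ty)²] = √[3.407² + (1.148 + 1.388)²] = 4.247 kip/in.
Capacity per unit length: φr_n = 0.75 × 0.6 × 80 × (0.707 × 0.3125) = 7.954 kip/in.
4.247 ≤ 7.954 → adequate.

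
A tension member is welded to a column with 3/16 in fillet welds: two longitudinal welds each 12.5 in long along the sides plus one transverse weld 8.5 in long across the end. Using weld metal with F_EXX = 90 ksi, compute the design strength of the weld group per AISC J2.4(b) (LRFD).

t_e = 0.707 × 0.1875 = 0.1326 in.
R_nwl = 0.6 × 90 × 0.1326 × 25 = 179 kip (longitudinal, 2 welds).
R_nwt = 0.6 × 90 × 0.1326 × 8.5 = 60.85 kip (transverse, base value).
(i) R_nwl + R_nwt = 239.8 kip; (ii) 0.85 R_nwl + 1.5 R_nwt = 243.4 kip.
R_n = max = 243.4 kip [governs: (ii)]; φR_n = 182.5 kip.

φR_n ≈ 183 kip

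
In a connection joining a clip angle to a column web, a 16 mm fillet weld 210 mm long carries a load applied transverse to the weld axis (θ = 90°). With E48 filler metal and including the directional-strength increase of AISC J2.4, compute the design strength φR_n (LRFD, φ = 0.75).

E48XX → F_EXX = 480 MPa.
t_e = 0.707 × 16 = 11.31 mm; A_we = 11.31 × 210 = 2376 mm².
Directional factor: 1.0 + 0.5 sin^1.5(90°) = 1.5.
F_nw = 0.6 × 480 × 1.5 = 432 MPa.
φR_n = 0.75 × 432 × 2376 × 10⁻³ = 769.7 kN.

φR_n ≈ 770 kN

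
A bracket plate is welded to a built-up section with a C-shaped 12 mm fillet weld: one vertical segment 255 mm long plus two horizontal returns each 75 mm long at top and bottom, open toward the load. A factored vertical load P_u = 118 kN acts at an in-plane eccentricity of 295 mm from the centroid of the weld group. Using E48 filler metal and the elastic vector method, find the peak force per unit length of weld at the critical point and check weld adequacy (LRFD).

f_max ≈ 1370 N/mm; adequate

E48XX → F_EXX = 480 MPa.
Total weld length L_w = 405 mm. Treat welds as unit-width lines.
Centroid: x̄ = 2×75×37.5 / 405 = 13.89 mm from the vertical weld.
Polar moment about centroid: J = I_x + I_y = [255³/12 + 2×75×127.5²] + [255×13.89² + 2(75³/12 + 75×23.61²)] = 4023000 mm³.
Direct shear f_v = P/L_w = 118×10³ / 405 = 291.4 N/mm (vertical).
Torsion M = P·e = 118×10³ × 295 = 34810000 N·mm.
Critical point at (x, y) = (61.11, 127.5) from centroid. f_tx = M·y/J = 1103 N/mm; f_ty = M·x/J = 528.7 N/mm.
Resultant f_max = √[f_tx² + (f_v + f_ty)²] = √[1103² + (291.4 + 528.7)²] = 1375 N/mm.
Capacity per unit length: φr_n = 0.75 × 0.6 × 480 × (0.707 × 12) = 1833 N/mm.
1375 ≤ 1833 → adequate.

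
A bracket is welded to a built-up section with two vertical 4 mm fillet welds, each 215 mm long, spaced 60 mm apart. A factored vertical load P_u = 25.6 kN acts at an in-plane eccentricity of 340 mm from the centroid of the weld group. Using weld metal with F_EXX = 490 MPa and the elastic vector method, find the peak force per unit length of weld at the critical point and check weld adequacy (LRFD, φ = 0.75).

Total weld length L_w = 430 mm. Treat welds as unit-width lines.
Polar moment about centroid: J = 2[d³/12 + d(b/2)²] = 2[215³/12 + 215×30²] = 2043000 mm³.
Direct shear f_v = P/L_w = 25.6×10³ / 430 = 59.53 N/mm (vertical).
Torsion M = P·e = 25.6×10³ × 340 = 8704000 N·mm.
Critical point at (x, y) = (30, 107.5) from centroid. f_tx = M·y/J = 457.9 N/mm; f_ty = M·x/J = 127.8 N/mm.
Resultant f_max = √[f_tx² + (f_v + f_ty)²] = √[457.9² + (59.53 + 127.8)²] = 494.7 N/mm.
Capacity per unit length: φr_n = 0.75 × 0.6 × 490 × (0.707 × 4) = 623.6 N/mm.
494.7 ≤ 623.6 → adequate.

f_max ≈ 495 N/mm; adequate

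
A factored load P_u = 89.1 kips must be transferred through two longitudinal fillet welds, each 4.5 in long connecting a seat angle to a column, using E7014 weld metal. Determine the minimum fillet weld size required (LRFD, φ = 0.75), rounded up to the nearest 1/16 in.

E70XX → F_EXX = 70 ksi.
Total weld length L = 9 in.
Required throat t_e = P_u / (φ × 0.6 F_EXX × L) = 89.1 / (0.75 × 0.6 × 70 × 9) = 0.3143 in.
Required leg w = t_e / 0.707 = 0.4445 in → use 1/2 in.

w = 1/2 in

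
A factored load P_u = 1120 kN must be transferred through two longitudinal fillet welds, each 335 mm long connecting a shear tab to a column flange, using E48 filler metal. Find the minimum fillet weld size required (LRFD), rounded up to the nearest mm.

w = 11 mm

E48XX → F_EXX = 480 MPa.
Total weld length L = 670 mm.
Required throat t_e = P_u / (φ × 0.6 F_EXX × L) = 1120 / (0.75 × 0.6 × 480 × 670 × 10⁻³) = 7.739 mm.
Required leg w = t_e / 0.707 = 10.95 mm → use 11 mm.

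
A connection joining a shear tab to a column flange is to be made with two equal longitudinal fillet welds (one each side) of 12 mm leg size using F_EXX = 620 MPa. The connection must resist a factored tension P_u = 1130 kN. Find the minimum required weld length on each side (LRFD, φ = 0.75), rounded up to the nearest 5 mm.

Throat t_e = 0.707 × 12 = 8.484 mm.
φr_n = 0.75 × 0.6 × 620 × 8.484 × 10⁻³ = 2.367 kN/mm.
L_req = P_u / φr_n = 1130 / 2.367 = 477.4 mm total.
Per side: 477.4 / 2 = 238.7 mm.
Round up → use L = 240 mm on each side.

L = 240 mm on each side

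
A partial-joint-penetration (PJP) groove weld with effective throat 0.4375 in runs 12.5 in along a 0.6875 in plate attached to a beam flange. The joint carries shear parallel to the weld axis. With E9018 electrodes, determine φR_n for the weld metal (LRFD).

φR_n ≈ 221 kip

E90XX → F_EXX = 90 ksi.
Effective throat (given) t_e = 0.4375 in.
A_we = 0.4375 × 12.5 = 5.469 in².
F_nw = 0.6 F_EXX = 54 ksi.
φR_n = 0.75 × 54 × 5.469 = 221.5 kip.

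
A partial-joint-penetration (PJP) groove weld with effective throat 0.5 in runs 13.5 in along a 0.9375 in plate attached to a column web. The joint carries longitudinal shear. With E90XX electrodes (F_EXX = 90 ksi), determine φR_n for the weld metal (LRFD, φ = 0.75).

φR_n ≈ 273 kip

Effective throat (given) t_e = 0.5 in.
A_we = 0.5 × 13.5 = 6.75 in².
F_nw = 0.6 F_EXX = 54 ksi.
φR_n = 0.75 × 54 × 6.75 = 273.4 kip.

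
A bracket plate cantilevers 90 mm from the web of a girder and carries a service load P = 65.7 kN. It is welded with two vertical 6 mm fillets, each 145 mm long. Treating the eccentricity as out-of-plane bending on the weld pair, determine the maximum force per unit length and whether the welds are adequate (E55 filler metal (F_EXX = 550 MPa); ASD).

f_max ≈ 874 N/mm; NOT adequate

L_w = 2 × 145 = 290 mm; section modulus (unit throat) S = 2 × L²/6 = 7008 mm².
Direct shear f_v = P/L_w = 65.7×10³/290 = 226.6 N/mm.
Moment M = P × e = 65.7×10³ × 90 = 5913000 N·mm; bending f_b = M/S = 843.7 N/mm.
f_max = √(f_v² + f_b²) = √(226.6² + 843.7²) = 873.6 N/mm.
r_n/Ω = (1/2.0) × 0.6 × 550 × (0.707 × 6) = 699.9 N/mm → NOT adequate.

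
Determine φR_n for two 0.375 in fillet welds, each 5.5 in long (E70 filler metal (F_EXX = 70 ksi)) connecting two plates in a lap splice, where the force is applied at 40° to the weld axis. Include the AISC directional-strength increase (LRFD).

t_e = 0.707 × 0.375 = 0.2651 in; A_we = 0.2651 × 11 = 2.916 in².
Directional factor: 1.0 + 0.5 sin^1.5(40°) = 1.258.
F_nw = 0.6 × 70 × 1.258 = 52.82 ksi.
φR_n = 0.75 × 52.82 × 2.916 = 115.5 kips.

φR_n ≈ 116 kips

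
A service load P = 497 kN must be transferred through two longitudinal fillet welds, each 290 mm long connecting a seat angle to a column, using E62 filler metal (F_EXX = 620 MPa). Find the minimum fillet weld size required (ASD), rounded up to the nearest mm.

Total weld length L = 580 mm.
Required throat t_e = P × Ω / (0.6 F_EXX × L) = 497 × 2.0 / (0.6 × 620 × 580 × 10⁻³) = 4.607 mm.
Required leg w = t_e / 0.707 = 6.516 mm → use 7 mm.

w = 7 mm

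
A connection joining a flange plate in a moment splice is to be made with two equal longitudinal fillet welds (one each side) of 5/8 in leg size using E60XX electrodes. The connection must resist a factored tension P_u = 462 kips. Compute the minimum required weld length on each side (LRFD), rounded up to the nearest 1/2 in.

E60XX → F_EXX = 60 ksi.
Throat t_e = 0.707 × 0.625 = 0.4419 in.
φr_n = 0.75 × 0.6 × 60 × 0.4419 = 11.93 kips/in.
L_req = P_u / φr_n = 462 / 11.93 = 38.72 in total.
Per side: 38.72 / 2 = 19.36 in.
Round up → use L = 19.5 in on each side.

L = 19.5 in on each side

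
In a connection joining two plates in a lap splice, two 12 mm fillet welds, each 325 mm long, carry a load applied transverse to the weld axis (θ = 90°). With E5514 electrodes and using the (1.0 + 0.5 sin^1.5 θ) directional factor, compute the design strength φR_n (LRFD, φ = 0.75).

E55XX → F_EXX = 550 MPa.
t_e = 0.707 × 12 = 8.484 mm; A_we = 8.484 × 650 = 5515 mm².
Directional factor: 1.0 + 0.5 sin^1.5(90°) = 1.5.
F_nw = 0.6 × 550 × 1.5 = 495 MPa.
φR_n = 0.75 × 495 × 5515 × 10⁻³ = 2047 kN.

φR_n ≈ 2050 kN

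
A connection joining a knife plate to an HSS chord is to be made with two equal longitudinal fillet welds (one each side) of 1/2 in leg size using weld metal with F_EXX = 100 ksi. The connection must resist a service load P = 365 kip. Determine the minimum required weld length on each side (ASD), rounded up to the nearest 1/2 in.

Throat t_e = 0.707 × 0.5 = 0.3535 in.
r_n/Ω = (0.6 × 100 × 0.3535) / 2.0 = 10.6 kip/in.
L_req = P / (r_n/Ω) = 365 / 10.6 = 34.42 in total.
Per side: 34.42 / 2 = 17.21 in.
Round up → use L = 17.5 in on each side.

L = 17.5 in on each side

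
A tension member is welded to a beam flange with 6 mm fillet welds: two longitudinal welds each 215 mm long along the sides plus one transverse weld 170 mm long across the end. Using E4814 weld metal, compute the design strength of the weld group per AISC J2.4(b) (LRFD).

E48XX → F_EXX = 480 MPa.
t_e = 0.707 × 6 = 4.242 mm.
R_nwl = 0.6 × 480 × 4.242 × 430 × 10⁻³ = 525.3 kN (longitudinal, 2 welds).
R_nwt = 0.6 × 480 × 4.242 × 170 × 10⁻³ = 207.7 kN (transverse, base value).
(i) R_nwl + R_nwt = 733 kN; (ii) 0.85 R_nwl + 1.5 R_nwt = 758.1 kN.
R_n = max = 758.1 kN [governs: (ii)]; φR_n = 568.5 kN.

φR_n ≈ 569 kN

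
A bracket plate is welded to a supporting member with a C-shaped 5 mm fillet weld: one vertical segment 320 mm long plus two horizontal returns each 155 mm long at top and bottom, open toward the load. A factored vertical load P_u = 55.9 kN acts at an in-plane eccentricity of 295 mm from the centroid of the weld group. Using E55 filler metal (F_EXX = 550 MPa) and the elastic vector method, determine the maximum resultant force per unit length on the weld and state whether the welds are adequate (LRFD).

Total weld length L_w = 630 mm. Treat welds as unit-width lines.
Centroid: x̄ = 2×155×77.5 / 630 = 38.13 mm from the vertical weld.
Polar moment about centroid: J = I_x + I_y = [320³/12 + 2×155×160²] + [320×38.13² + 2(155³/12 + 155×39.37²)] = 12230000 mm³.
Direct shear f_v = P/L_w = 55.9×10³ / 630 = 88.73 N/mm (vertical).
Torsion M = P·e = 55.9×10³ × 295 = 16490000 N·mm.
Critical point at (x, y) = (116.9, 160) from centroid. f_tx = M·y/J = 215.7 N/mm; f_ty = M·x/J = 157.5 N/mm.
Resultant f_max = √[f_tx² + (f_v + f_ty)²] = √[215.7² + (88.73 + 157.5)²] = 327.4 N/mm.
Capacity per unit length: φr_n = 0.75 × 0.6 × 550 × (0.707 × 5) = 874.9 N/mm.
327.4 ≤ 874.9 → adequate.

f_max ≈ 327 N/mm; adequate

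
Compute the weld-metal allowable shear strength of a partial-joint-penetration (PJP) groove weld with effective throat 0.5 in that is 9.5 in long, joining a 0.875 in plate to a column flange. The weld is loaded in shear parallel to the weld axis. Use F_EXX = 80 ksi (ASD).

Effective throat (given) t_e = 0.5 in.
A_we = 0.5 × 9.5 = 4.75 in².
F_nw = 0.6 F_EXX = 48 ksi.
R_n/Ω = (48 × 4.75) / 2.0 = 114 kips.

R_n/Ω ≈ 114 kips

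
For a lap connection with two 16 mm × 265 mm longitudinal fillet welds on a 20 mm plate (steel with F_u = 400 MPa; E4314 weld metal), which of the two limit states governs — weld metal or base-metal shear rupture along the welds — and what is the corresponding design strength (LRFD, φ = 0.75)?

E43XX → F_EXX = 430 MPa.
t_e = 0.707 × 16 = 11.31 mm; L = 530 mm.
Weld metal: φR_n = 0.75 × 0.6 × 430 × 11.31 × 530 × 10⁻³ = 1160 kN.
Base metal (shear rupture): φR_n = 0.75 × 0.6 × 400 × 20 × 530 × 10⁻³ = 1908 kN.
Governing: weld metal.

φR_n ≈ 1160 kN (weld metal governs)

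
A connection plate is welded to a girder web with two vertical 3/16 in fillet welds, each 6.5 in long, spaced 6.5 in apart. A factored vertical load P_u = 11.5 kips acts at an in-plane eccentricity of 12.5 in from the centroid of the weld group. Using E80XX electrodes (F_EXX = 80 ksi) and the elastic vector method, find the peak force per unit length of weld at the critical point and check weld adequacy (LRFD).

f_max ≈ 4.28 kip/in; adequate

Total weld length L_w = 13 in. Treat welds as unit-width lines.
Polar moment about centroid: J = 2[d³/12 + d(b/2)²] = 2[6.5³/12 + 6.5×3.25²] = 183.1 in³.
Direct shear f_v = P/L_w = 11.5 / 13 = 0.8846 kip/in (vertical).
Torsion M = P·e = 11.5 × 12.5 = 143.75 kip·in.
Critical point at (x, y) = (3.25, 3.25) from centroid. f_tx = M·y/J = 2.552 kip/in; f_ty = M·x/J = 2.552 kip/in.
Resultant f_max = √[f_tx² + (f_v + f_ty)²] = √[2.552² + (0.8846 + 2.552)²] = 4.28 kip/in.
Capacity per unit length: φr_n = 0.75 × 0.6 × 80 × (0.707 × 0.1875) = 4.772 kip/in.
4.28 ≤ 4.772 → adequate.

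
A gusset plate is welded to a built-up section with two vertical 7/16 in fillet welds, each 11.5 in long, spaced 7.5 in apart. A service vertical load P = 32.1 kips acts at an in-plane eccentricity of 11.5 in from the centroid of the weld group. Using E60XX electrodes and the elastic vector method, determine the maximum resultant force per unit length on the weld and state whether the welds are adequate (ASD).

E60XX → F_EXX = 60 ksi.
Total weld length L_w = 23 in. Treat welds as unit-width lines.
Polar moment about centroid: J = 2[d³/12 + d(b/2)²] = 2[11.5³/12 + 11.5×3.75²] = 576.9 in³.
Direct shear f_v = P/L_w = 32.1 / 23 = 1.396 kip/in (vertical).
Torsion M = P·e = 32.1 × 11.5 = 369.15 kip·in.
Critical point at (x, y) = (3.75, 5.75) from centroid. f_tx = M·y/J = 3.679 kip/in; f_ty = M·x/J = 2.4 kip/in.
Resultant f_max = √[f_tx² + (f_v + f_ty)²] = √[3.679² + (1.396 + 2.4)²] = 5.286 kip/in.
Capacity per unit length: r_n/Ω = (1/2.0) × 0.6 × 60 × (0.707 × 0.4375) = 5.568 kip/in.
5.286 ≤ 5.568 → adequate.

f_max ≈ 5.29 kip/in; adequate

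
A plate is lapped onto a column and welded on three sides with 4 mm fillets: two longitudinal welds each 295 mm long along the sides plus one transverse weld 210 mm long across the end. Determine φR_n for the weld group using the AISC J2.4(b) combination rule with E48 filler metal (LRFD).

E48XX → F_EXX = 480 MPa.
t_e = 0.707 × 4 = 2.828 mm.
R_nwl = 0.6 × 480 × 2.828 × 590 × 10⁻³ = 480.5 kN (longitudinal, 2 welds).
R_nwt = 0.6 × 480 × 2.828 × 210 × 10⁻³ = 171 kN (transverse, base value).
(i) R_nwl + R_nwt = 651.6 kN; (ii) 0.85 R_nwl + 1.5 R_nwt = 665 kN.
R_n = max = 665 kN [governs: (ii)]; φR_n = 498.8 kN.

φR_n ≈ 499 kN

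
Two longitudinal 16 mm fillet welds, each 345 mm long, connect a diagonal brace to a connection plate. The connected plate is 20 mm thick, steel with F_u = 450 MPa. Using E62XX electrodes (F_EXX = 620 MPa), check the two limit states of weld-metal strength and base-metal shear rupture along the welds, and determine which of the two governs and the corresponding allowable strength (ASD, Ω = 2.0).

t_e = 0.707 × 16 = 11.31 mm; L = 690 mm.
Weld metal: R_n/Ω = (1/2.0) × 0.6 × 620 × 11.31 × 690 × 10⁻³ = 1452 kN.
Base metal (shear rupture): R_n/Ω = (1/2.0) × 0.6 × 450 × 20 × 690 × 10⁻³ = 1863 kN.
Governing: weld metal.

R_n/Ω ≈ 1450 kN (weld metal governs)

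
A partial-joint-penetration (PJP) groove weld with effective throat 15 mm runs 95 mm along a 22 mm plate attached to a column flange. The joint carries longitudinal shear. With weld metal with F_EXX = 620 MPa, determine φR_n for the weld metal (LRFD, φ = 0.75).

Effective throat (given) t_e = 15 mm.
A_we = 15 × 95 = 1425 mm².
F_nw = 0.6 F_EXX = 372 MPa.
φR_n = 0.75 × 372 × 1425 × 10⁻³ = 397.6 kN.

φR_n ≈ 398 kN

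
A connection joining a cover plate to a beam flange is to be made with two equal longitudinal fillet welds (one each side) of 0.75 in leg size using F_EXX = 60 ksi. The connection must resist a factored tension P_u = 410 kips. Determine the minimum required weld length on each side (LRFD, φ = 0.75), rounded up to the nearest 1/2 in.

Throat t_e = 0.707 × 0.75 = 0.5302 in.
φr_n = 0.75 × 0.6 × 60 × 0.5302 = 14.32 kips/in.
L_req = P_u / φr_n = 410 / 14.32 = 28.64 in total.
Per side: 28.64 / 2 = 14.32 in.
Round up → use L = 14.5 in on each side.

L = 14.5 in on each side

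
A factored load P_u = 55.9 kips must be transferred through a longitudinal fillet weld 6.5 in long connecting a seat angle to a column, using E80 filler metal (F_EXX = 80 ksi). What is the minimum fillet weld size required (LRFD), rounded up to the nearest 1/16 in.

Total weld length L = 6.5 in.
Required throat t_e = P_u / (φ × 0.6 F_EXX × L) = 55.9 / (0.75 × 0.6 × 80 × 6.5) = 0.2389 in.
Required leg w = t_e / 0.707 = 0.3379 in → use 3/8 in.

w = 3/8 in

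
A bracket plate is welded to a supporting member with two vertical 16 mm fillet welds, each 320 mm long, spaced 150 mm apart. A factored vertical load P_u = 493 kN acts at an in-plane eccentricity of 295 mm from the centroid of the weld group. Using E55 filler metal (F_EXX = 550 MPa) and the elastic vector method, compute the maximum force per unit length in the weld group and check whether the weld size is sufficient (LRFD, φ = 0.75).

Total weld length L_w = 640 mm. Treat welds as unit-width lines.
Polar moment about centroid: J = 2[d³/12 + d(b/2)²] = 2[320³/12 + 320×75²] = 9061000 mm³.
Direct shear f_v = P/L_w = 493×10³ / 640 = 770.3 N/mm (vertical).
Torsion M = P·e = 493×10³ × 295 = 145440000 N·mm.
Critical point at (x, y) = (75, 160) from centroid. f_tx = M·y/J = 2568 N/mm; f_ty = M·x/J = 1204 N/mm.
Resultant f_max = √[f_tx² + (f_v + f_ty)²] = √[2568² + (770.3 + 1204)²] = 3239 N/mm.
Capacity per unit length: φr_n = 0.75 × 0.6 × 550 × (0.707 × 16) = 2800 N/mm.
3239 > 2800 → NOT adequate.

f_max ≈ 3240 N/mm; NOT adequate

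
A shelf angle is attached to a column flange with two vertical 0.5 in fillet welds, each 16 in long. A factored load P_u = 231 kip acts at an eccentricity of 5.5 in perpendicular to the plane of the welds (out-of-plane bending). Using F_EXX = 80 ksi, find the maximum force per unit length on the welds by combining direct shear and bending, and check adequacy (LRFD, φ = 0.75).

L_w = 2 × 16 = 32 in; section modulus (unit throat) S = 2 × L²/6 = 85.33 in².
Direct shear f_v = P/L_w = 231/32 = 7.219 kip/in.
Moment M = P × e = 231 × 5.5 = 1270.5 kip·in; bending f_b = M/S = 14.89 kip/in.
f_max = √(f_v² + f_b²) = √(7.219² + 14.89²) = 16.55 kip/in.
φr_n = 0.75 × 0.6 × 80 × (0.707 × 0.5) = 12.73 kip/in → NOT adequate.

f_max ≈ 16.5 kip/in; NOT adequate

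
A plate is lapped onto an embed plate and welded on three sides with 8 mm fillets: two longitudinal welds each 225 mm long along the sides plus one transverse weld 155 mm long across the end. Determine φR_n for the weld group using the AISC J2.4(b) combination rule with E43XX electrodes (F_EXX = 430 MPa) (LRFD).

t_e = 0.707 × 8 = 5.656 mm.
R_nwl = 0.6 × 430 × 5.656 × 450 × 10⁻³ = 656.7 kN (longitudinal, 2 welds).
R_nwt = 0.6 × 430 × 5.656 × 155 × 10⁻³ = 226.2 kN (transverse, base value).
(i) R_nwl + R_nwt = 882.8 kN; (ii) 0.85 R_nwl + 1.5 R_nwt = 897.4 kN.
R_n = max = 897.4 kN [governs: (ii)]; φR_n = 673.1 kN.

φR_n ≈ 673 kN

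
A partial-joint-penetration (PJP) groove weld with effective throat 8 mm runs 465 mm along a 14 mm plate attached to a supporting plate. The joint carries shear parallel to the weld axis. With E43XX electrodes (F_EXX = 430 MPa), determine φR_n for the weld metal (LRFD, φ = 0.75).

φR_n ≈ 720 kN

Effective throat (given) t_e = 8 mm.
A_we = 8 × 465 = 3720 mm².
F_nw = 0.6 F_EXX = 258 MPa.
φR_n = 0.75 × 258 × 3720 × 10⁻³ = 719.8 kN.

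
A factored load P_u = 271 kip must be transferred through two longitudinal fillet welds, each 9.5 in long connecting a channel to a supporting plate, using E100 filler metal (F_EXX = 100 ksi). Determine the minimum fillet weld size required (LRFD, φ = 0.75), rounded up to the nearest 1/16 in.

w = 1/2 in

Total weld length L = 19 in.
Required throat t_e = P_u / (φ × 0.6 F_EXX × L) = 271 / (0.75 × 0.6 × 100 × 19) = 0.317 in.
Required leg w = t_e / 0.707 = 0.4483 in → use 1/2 in.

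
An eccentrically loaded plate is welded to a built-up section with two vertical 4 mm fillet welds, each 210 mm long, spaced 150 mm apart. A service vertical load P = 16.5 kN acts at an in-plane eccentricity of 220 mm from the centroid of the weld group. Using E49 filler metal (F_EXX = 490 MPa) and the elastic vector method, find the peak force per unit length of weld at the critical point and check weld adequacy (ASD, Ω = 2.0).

f_max ≈ 146 N/mm; adequate

Total weld length L_w = 420 mm. Treat welds as unit-width lines.
Polar moment about centroid: J = 2[d³/12 + d(b/2)²] = 2[210³/12 + 210×75²] = 3906000 mm³.
Direct shear f_v = P/L_w = 16.5×10³ / 420 = 39.29 N/mm (vertical).
Torsion M = P·e = 16.5×10³ × 220 = 3630000 N·mm.
Critical point at (x, y) = (75, 105) from centroid. f_tx = M·y/J = 97.58 N/mm; f_ty = M·x/J = 69.7 N/mm.
Resultant f_max = √[f_tx² + (f_v + f_ty)²] = √[97.58² + (39.29 + 69.7)²] = 146.3 N/mm.
Capacity per unit length: r_n/Ω = (1/2.0) × 0.6 × 490 × (0.707 × 4) = 415.7 N/mm.
146.3 ≤ 415.7 → adequate.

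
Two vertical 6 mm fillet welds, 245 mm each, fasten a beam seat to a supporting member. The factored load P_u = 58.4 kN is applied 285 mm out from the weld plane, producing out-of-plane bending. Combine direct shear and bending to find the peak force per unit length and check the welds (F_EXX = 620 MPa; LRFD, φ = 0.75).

L_w = 2 × 245 = 490 mm; section modulus (unit throat) S = 2 × L²/6 = 20010 mm².
Direct shear f_v = P/L_w = 58.4×10³/490 = 119.2 N/mm.
Moment M = P × e = 58.4×10³ × 285 = 16644000 N·mm; bending f_b = M/S = 831.9 N/mm.
f_max = √(f_v² + f_b²) = √(119.2² + 831.9²) = 840.3 N/mm.
φr_n = 0.75 × 0.6 × 620 × (0.707 × 6) = 1184 N/mm → adequate.

f_max ≈ 840 N/mm; adequate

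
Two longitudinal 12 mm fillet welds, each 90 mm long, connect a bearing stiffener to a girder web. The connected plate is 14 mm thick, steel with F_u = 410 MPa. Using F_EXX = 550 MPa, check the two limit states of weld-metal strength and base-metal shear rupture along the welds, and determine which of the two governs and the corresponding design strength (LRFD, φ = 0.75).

φR_n ≈ 378 kN (weld metal governs)

t_e = 0.707 × 12 = 8.484 mm; L = 180 mm.
Weld metal: φR_n = 0.75 × 0.6 × 550 × 8.484 × 180 × 10⁻³ = 378 kN.
Base metal (shear rupture): φR_n = 0.75 × 0.6 × 410 × 14 × 180 × 10⁻³ = 464.9 kN.
Governing: weld metal.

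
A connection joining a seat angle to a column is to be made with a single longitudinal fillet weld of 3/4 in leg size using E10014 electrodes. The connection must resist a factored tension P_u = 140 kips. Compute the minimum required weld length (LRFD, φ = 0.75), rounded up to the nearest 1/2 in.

L = 6 in

E100XX → F_EXX = 100 ksi.
Throat t_e = 0.707 × 0.75 = 0.5302 in.
φr_n = 0.75 × 0.6 × 100 × 0.5302 = 23.86 kips/in.
L_req = P_u / φr_n = 140 / 23.86 = 5.867 in total.
Round up → use L = 6 in.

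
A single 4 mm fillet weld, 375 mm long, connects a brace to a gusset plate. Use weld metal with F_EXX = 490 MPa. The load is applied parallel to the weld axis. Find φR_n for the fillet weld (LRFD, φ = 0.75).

Effective throat t_e = 0.707 × 4 = 2.828 mm.
Total length L = 375 mm; A_we = 2.828 × 375 = 1060 mm².
F_nw = 0.6 F_EXX = 0.6 × 490 = 294 MPa.
φR_n = 0.75 × 294 × 1060 × 10⁻³ = 233.8 kN.

φR_n ≈ 234 kN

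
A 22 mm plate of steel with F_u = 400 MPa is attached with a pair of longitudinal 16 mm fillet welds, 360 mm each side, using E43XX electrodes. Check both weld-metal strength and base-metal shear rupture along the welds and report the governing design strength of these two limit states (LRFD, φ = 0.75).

φR_n ≈ 1580 kN (weld metal governs)

E43XX → F_EXX = 430 MPa.
t_e = 0.707 × 16 = 11.31 mm; L = 720 mm.
Weld metal: φR_n = 0.75 × 0.6 × 430 × 11.31 × 720 × 10⁻³ = 1576 kN.
Base metal (shear rupture): φR_n = 0.75 × 0.6 × 400 × 22 × 720 × 10⁻³ = 2851 kN.
Governing: weld metal.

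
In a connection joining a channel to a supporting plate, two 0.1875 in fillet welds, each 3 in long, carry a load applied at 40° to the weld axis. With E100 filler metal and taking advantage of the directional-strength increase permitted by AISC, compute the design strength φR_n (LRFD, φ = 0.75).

φR_n ≈ 45 kip

E100XX → F_EXX = 100 ksi.
t_e = 0.707 × 0.1875 = 0.1326 in; A_we = 0.1326 × 6 = 0.7954 in².
Directional factor: 1.0 + 0.5 sin^1.5(40°) = 1.258.
F_nw = 0.6 × 100 × 1.258 = 75.46 ksi.
φR_n = 0.75 × 75.46 × 0.7954 = 45.01 kip.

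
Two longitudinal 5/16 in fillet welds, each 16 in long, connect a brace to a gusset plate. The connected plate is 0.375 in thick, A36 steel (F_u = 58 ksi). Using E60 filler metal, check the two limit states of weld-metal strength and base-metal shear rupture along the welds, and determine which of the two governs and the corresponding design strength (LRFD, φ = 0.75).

E60XX → F_EXX = 60 ksi.
t_e = 0.707 × 0.3125 = 0.2209 in; L = 32 in.
Weld metal: φR_n = 0.75 × 0.6 × 60 × 0.2209 × 32 = 190.9 kip.
Base metal (shear rupture): φR_n = 0.75 × 0.6 × 58 × 0.375 × 32 = 313.2 kip.
Governing: weld metal.

φR_n ≈ 191 kip (weld metal governs)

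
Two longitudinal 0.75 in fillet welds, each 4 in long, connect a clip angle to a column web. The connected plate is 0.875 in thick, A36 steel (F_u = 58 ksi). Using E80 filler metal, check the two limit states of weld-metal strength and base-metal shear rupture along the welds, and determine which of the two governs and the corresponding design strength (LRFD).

E80XX → F_EXX = 80 ksi.
t_e = 0.707 × 0.75 = 0.5302 in; L = 8 in.
Weld metal: φR_n = 0.75 × 0.6 × 80 × 0.5302 × 8 = 152.7 kip.
Base metal (shear rupture): φR_n = 0.75 × 0.6 × 58 × 0.875 × 8 = 182.7 kip.
Governing: weld metal.

φR_n ≈ 153 kip (weld metal governs)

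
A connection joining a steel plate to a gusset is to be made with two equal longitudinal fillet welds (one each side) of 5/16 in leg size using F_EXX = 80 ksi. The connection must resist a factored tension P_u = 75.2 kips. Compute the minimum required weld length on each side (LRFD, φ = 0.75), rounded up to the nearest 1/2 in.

L = 5 in on each side

Throat t_e = 0.707 × 0.3125 = 0.2209 in.
φr_n = 0.75 × 0.6 × 80 × 0.2209 = 7.954 kips/in.
L_req = P_u / φr_n = 75.2 / 7.954 = 9.455 in total.
Per side: 9.455 / 2 = 4.727 in.
Round up → use L = 5 in on each side.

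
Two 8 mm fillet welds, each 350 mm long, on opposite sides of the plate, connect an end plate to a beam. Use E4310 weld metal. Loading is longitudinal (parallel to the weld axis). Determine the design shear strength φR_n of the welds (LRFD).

φR_n ≈ 766 kN

E43XX → F_EXX = 430 MPa.
Effective throat t_e = 0.707 × 8 = 5.656 mm.
Total length L = 700 mm; A_we = 5.656 × 700 = 3959 mm².
F_nw = 0.6 F_EXX = 0.6 × 430 = 258 MPa.
φR_n = 0.75 × 258 × 3959 × 10⁻³ = 766.1 kN.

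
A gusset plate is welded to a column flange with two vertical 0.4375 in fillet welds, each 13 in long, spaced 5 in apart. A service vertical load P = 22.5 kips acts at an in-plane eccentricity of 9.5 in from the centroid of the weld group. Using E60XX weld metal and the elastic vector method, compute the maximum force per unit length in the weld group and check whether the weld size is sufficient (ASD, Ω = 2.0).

f_max ≈ 3.23 kip/in; adequate

E60XX → F_EXX = 60 ksi.
Total weld length L_w = 26 in. Treat welds as unit-width lines.
Polar moment about centroid: J = 2[d³/12 + d(b/2)²] = 2[13³/12 + 13×2.5²] = 528.7 in³.
Direct shear f_v = P/L_w = 22.5 / 26 = 0.8654 kip/in (vertical).
Torsion M = P·e = 22.5 × 9.5 = 213.75 kip·in.
Critical point at (x, y) = (2.5, 6.5) from centroid. f_tx = M·y/J = 2.628 kip/in; f_ty = M·x/J = 1.011 kip/in.
Resultant f_max = √[f_tx² + (f_v + f_ty)²] = √[2.628² + (0.8654 + 1.011)²] = 3.229 kip/in.
Capacity per unit length: r_n/Ω = (1/2.0) × 0.6 × 60 × (0.707 × 0.4375) = 5.568 kip/in.
3.229 ≤ 5.568 → adequate.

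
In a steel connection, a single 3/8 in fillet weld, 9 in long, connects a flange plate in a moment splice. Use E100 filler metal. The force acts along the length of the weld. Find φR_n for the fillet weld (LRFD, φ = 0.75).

φR_n ≈ 107 kip

E100XX → F_EXX = 100 ksi.
Effective throat t_e = 0.707 × 0.375 = 0.2651 in.
Total length L = 9 in; A_we = 0.2651 × 9 = 2.386 in².
F_nw = 0.6 F_EXX = 0.6 × 100 = 60 ksi.
φR_n = 0.75 × 60 × 2.386 = 107.4 kip.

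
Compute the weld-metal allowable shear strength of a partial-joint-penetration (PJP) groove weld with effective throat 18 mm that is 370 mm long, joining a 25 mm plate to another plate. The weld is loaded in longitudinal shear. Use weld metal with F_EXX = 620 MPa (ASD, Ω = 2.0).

R_n/Ω ≈ 1240 kN

Effective throat (given) t_e = 18 mm.
A_we = 18 × 370 = 6660 mm².
F_nw = 0.6 F_EXX = 372 MPa.
R_n/Ω = (372 × 6660) / 2.0 × 10⁻³ = 1239 kN.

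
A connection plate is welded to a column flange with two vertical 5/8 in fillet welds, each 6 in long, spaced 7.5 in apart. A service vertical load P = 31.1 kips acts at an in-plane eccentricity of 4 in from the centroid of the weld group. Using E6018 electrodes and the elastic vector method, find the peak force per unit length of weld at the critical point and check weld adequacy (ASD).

E60XX → F_EXX = 60 ksi.
Total weld length L_w = 12 in. Treat welds as unit-width lines.
Polar moment about centroid: J = 2[d³/12 + d(b/2)²] = 2[6³/12 + 6×3.75²] = 204.8 in³.
Direct shear f_v = P/L_w = 31.1 / 12 = 2.592 kip/in (vertical).
Torsion M = P·e = 31.1 × 4 = 124.4 kip·in.
Critical point at (x, y) = (3.75, 3) from centroid. f_tx = M·y/J = 1.823 kip/in; f_ty = M·x/J = 2.278 kip/in.
Resultant f_max = √[f_tx² + (f_v + f_ty)²] = √[1.823² + (2.592 + 2.278)²] = 5.2 kip/in.
Capacity per unit length: r_n/Ω = (1/2.0) × 0.6 × 60 × (0.707 × 0.625) = 7.954 kip/in.
5.2 ≤ 7.954 → adequate.

f_max ≈ 5.2 kip/in; adequate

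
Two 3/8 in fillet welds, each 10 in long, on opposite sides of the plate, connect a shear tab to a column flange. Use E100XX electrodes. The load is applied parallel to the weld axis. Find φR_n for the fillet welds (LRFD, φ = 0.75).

E100XX → F_EXX = 100 ksi.
Effective throat t_e = 0.707 × 0.375 = 0.2651 in.
Total length L = 20 in; A_we = 0.2651 × 20 = 5.303 in².
F_nw = 0.6 F_EXX = 0.6 × 100 = 60 ksi.
φR_n = 0.75 × 60 × 5.303 = 238.6 kip.

φR_n ≈ 239 kip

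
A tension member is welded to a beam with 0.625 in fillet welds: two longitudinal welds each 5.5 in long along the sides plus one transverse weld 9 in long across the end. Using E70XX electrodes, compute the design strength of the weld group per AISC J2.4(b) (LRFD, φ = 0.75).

φR_n ≈ 318 kip

E70XX → F_EXX = 70 ksi.
t_e = 0.707 × 0.625 = 0.4419 in.
R_nwl = 0.6 × 70 × 0.4419 × 11 = 204.1 kip (longitudinal, 2 welds).
R_nwt = 0.6 × 70 × 0.4419 × 9 = 167 kip (transverse, base value).
(i) R_nwl + R_nwt = 371.2 kip; (ii) 0.85 R_nwl + 1.5 R_nwt = 424.1 kip.
R_n = max = 424.1 kip [governs: (ii)]; φR_n = 318.1 kip.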